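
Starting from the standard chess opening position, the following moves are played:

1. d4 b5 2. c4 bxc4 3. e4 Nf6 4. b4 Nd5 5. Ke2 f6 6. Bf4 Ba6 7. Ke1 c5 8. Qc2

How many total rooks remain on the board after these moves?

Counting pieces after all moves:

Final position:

  a b c d e f g h
  ─────────────────
8│♜ ♞ · ♛ ♚ ♝ · ♜│8
7│♟ · · ♟ ♟ · ♟ ♟│7
6│♝ · · · · ♟ · ·│6
5│· · ♟ ♞ · · · ·│5
4│· ♙ ♟ ♙ ♙ ♗ · ·│4
3│· · · · · · · ·│3
2│♙ · ♕ · · ♙ ♙ ♙│2
1│♖ ♘ · · ♔ ♗ ♘ ♖│1
  ─────────────────
  a b c d e f g h


4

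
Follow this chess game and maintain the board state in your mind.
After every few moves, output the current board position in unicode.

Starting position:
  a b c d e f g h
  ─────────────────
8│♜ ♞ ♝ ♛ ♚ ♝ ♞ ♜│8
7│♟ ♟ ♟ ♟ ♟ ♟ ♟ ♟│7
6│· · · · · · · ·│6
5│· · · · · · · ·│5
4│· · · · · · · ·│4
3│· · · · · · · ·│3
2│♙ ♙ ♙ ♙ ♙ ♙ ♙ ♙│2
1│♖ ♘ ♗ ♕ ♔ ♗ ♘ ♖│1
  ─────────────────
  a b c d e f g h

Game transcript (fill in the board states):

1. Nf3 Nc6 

  a b c d e f g h
  ─────────────────
8│♜ · ♝ ♛ ♚ ♝ ♞ ♜│8
7│♟ ♟ ♟ ♟ ♟ ♟ ♟ ♟│7
6│· · ♞ · · · · ·│6
5│· · · · · · · ·│5
4│· · · · · · · ·│4
3│· · · · · ♘ · ·│3
2│♙ ♙ ♙ ♙ ♙ ♙ ♙ ♙│2
1│♖ ♘ ♗ ♕ ♔ ♗ · ♖│1
  ─────────────────
  a b c d e f g h

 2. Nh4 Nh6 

  a b c d e f g h
  ─────────────────
8│♜ · ♝ ♛ ♚ ♝ · ♜│8
7│♟ ♟ ♟ ♟ ♟ ♟ ♟ ♟│7
6│· · ♞ · · · · ♞│6
5│· · · · · · · ·│5
4│· · · · · · · ♘│4
3│· · · · · · · ·│3
2│♙ ♙ ♙ ♙ ♙ ♙ ♙ ♙│2
1│♖ ♘ ♗ ♕ ♔ ♗ · ♖│1
  ─────────────────
  a b c d e f g h

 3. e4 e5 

  a b c d e f g h
  ─────────────────
8│♜ · ♝ ♛ ♚ ♝ · ♜│8
7│♟ ♟ ♟ ♟ · ♟ ♟ ♟│7
6│· · ♞ · · · · ♞│6
5│· · · · ♟ · · ·│5
4│· · · · ♙ · · ♘│4
3│· · · · · · · ·│3
2│♙ ♙ ♙ ♙ · ♙ ♙ ♙│2
1│♖ ♘ ♗ ♕ ♔ ♗ · ♖│1
  ─────────────────
  a b c d e f g h



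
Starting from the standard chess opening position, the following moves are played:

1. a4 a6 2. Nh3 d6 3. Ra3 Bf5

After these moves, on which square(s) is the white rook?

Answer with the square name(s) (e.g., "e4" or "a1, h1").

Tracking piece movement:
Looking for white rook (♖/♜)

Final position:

  a b c d e f g h
  ─────────────────
8│♜ ♞ · ♛ ♚ ♝ ♞ ♜│8
7│· ♟ ♟ · ♟ ♟ ♟ ♟│7
6│♟ · · ♟ · · · ·│6
5│· · · · · ♝ · ·│5
4│♙ · · · · · · ·│4
3│♖ · · · · · · ♘│3
2│· ♙ ♙ ♙ ♙ ♙ ♙ ♙│2
1│· ♘ ♗ ♕ ♔ ♗ · ♖│1
  ─────────────────
  a b c d e f g h


a3, h1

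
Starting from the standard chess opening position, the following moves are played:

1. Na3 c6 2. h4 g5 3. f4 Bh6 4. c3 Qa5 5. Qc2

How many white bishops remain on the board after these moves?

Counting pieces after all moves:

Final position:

  a b c d e f g h
  ─────────────────
8│♜ ♞ ♝ · ♚ · ♞ ♜│8
7│♟ ♟ · ♟ ♟ ♟ · ♟│7
6│· · ♟ · · · · ♝│6
5│♛ · · · · · ♟ ·│5
4│· · · · · ♙ · ♙│4
3│♘ · ♙ · · · · ·│3
2│♙ ♙ ♕ ♙ ♙ · ♙ ·│2
1│♖ · ♗ · ♔ ♗ ♘ ♖│1
  ─────────────────
  a b c d e f g h


2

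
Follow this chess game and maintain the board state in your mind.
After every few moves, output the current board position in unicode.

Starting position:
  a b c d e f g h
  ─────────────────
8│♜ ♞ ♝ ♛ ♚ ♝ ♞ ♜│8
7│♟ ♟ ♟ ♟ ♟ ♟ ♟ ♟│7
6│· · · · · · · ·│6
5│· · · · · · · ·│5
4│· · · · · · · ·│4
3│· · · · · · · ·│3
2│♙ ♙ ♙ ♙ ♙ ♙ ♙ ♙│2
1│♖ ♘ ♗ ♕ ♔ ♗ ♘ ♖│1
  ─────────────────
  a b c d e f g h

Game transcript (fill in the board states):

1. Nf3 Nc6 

  a b c d e f g h
  ─────────────────
8│♜ · ♝ ♛ ♚ ♝ ♞ ♜│8
7│♟ ♟ ♟ ♟ ♟ ♟ ♟ ♟│7
6│· · ♞ · · · · ·│6
5│· · · · · · · ·│5
4│· · · · · · · ·│4
3│· · · · · ♘ · ·│3
2│♙ ♙ ♙ ♙ ♙ ♙ ♙ ♙│2
1│♖ ♘ ♗ ♕ ♔ ♗ · ♖│1
  ─────────────────
  a b c d e f g h

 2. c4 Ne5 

  a b c d e f g h
  ─────────────────
8│♜ · ♝ ♛ ♚ ♝ ♞ ♜│8
7│♟ ♟ ♟ ♟ ♟ ♟ ♟ ♟│7
6│· · · · · · · ·│6
5│· · · · ♞ · · ·│5
4│· · ♙ · · · · ·│4
3│· · · · · ♘ · ·│3
2│♙ ♙ · ♙ ♙ ♙ ♙ ♙│2
1│♖ ♘ ♗ ♕ ♔ ♗ · ♖│1
  ─────────────────
  a b c d e f g h

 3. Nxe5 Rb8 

  a b c d e f g h
  ─────────────────
8│· ♜ ♝ ♛ ♚ ♝ ♞ ♜│8
7│♟ ♟ ♟ ♟ ♟ ♟ ♟ ♟│7
6│· · · · · · · ·│6
5│· · · · ♘ · · ·│5
4│· · ♙ · · · · ·│4
3│· · · · · · · ·│3
2│♙ ♙ · ♙ ♙ ♙ ♙ ♙│2
1│♖ ♘ ♗ ♕ ♔ ♗ · ♖│1
  ─────────────────
  a b c d e f g h

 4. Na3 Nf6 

  a b c d e f g h
  ─────────────────
8│· ♜ ♝ ♛ ♚ ♝ · ♜│8
7│♟ ♟ ♟ ♟ ♟ ♟ ♟ ♟│7
6│· · · · · ♞ · ·│6
5│· · · · ♘ · · ·│5
4│· · ♙ · · · · ·│4
3│♘ · · · · · · ·│3
2│♙ ♙ · ♙ ♙ ♙ ♙ ♙│2
1│♖ · ♗ ♕ ♔ ♗ · ♖│1
  ─────────────────
  a b c d e f g h



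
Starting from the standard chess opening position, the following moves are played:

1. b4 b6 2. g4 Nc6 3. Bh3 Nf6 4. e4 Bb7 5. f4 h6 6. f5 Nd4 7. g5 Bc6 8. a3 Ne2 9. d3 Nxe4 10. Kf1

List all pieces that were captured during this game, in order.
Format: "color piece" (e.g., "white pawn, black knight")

Tracking captures:
  Nxe4: captured white pawn

white pawn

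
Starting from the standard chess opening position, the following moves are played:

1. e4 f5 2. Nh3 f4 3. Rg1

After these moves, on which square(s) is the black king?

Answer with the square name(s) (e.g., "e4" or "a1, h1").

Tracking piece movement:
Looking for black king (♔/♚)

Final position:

  a b c d e f g h
  ─────────────────
8│♜ ♞ ♝ ♛ ♚ ♝ ♞ ♜│8
7│♟ ♟ ♟ ♟ ♟ · ♟ ♟│7
6│· · · · · · · ·│6
5│· · · · · · · ·│5
4│· · · · ♙ ♟ · ·│4
3│· · · · · · · ♘│3
2│♙ ♙ ♙ ♙ · ♙ ♙ ♙│2
1│♖ ♘ ♗ ♕ ♔ ♗ ♖ ·│1
  ─────────────────
  a b c d e f g h


e8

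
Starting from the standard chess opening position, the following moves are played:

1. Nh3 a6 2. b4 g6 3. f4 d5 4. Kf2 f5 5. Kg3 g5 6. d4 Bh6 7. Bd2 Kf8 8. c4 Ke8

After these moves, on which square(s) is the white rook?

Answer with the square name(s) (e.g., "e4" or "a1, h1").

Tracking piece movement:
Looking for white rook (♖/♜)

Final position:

  a b c d e f g h
  ─────────────────
8│♜ ♞ ♝ ♛ ♚ · ♞ ♜│8
7│· ♟ ♟ · ♟ · · ♟│7
6│♟ · · · · · · ♝│6
5│· · · ♟ · ♟ ♟ ·│5
4│· ♙ ♙ ♙ · ♙ · ·│4
3│· · · · · · ♔ ♘│3
2│♙ · · ♗ ♙ · ♙ ♙│2
1│♖ ♘ · ♕ · ♗ · ♖│1
  ─────────────────
  a b c d e f g h


a1, h1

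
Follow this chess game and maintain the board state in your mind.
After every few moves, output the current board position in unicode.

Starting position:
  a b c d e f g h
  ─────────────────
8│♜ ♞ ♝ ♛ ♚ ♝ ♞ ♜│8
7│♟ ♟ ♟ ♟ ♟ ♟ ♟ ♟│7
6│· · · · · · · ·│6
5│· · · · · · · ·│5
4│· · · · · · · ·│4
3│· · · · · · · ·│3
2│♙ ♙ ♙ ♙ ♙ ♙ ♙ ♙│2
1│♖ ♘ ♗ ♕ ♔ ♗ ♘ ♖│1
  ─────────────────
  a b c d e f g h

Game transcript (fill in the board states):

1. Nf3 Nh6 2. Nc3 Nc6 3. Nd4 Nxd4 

  a b c d e f g h
  ─────────────────
8│♜ · ♝ ♛ ♚ ♝ · ♜│8
7│♟ ♟ ♟ ♟ ♟ ♟ ♟ ♟│7
6│· · · · · · · ♞│6
5│· · · · · · · ·│5
4│· · · ♞ · · · ·│4
3│· · ♘ · · · · ·│3
2│♙ ♙ ♙ ♙ ♙ ♙ ♙ ♙│2
1│♖ · ♗ ♕ ♔ ♗ · ♖│1
  ─────────────────
  a b c d e f g h

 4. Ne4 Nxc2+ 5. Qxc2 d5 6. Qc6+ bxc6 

  a b c d e f g h
  ─────────────────
8│♜ · ♝ ♛ ♚ ♝ · ♜│8
7│♟ · ♟ · ♟ ♟ ♟ ♟│7
6│· · ♟ · · · · ♞│6
5│· · · ♟ · · · ·│5
4│· · · · ♘ · · ·│4
3│· · · · · · · ·│3
2│♙ ♙ · ♙ ♙ ♙ ♙ ♙│2
1│♖ · ♗ · ♔ ♗ · ♖│1
  ─────────────────
  a b c d e f g h

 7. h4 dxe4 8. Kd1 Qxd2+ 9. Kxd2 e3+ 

  a b c d e f g h
  ─────────────────
8│♜ · ♝ · ♚ ♝ · ♜│8
7│♟ · ♟ · ♟ ♟ ♟ ♟│7
6│· · ♟ · · · · ♞│6
5│· · · · · · · ·│5
4│· · · · · · · ♙│4
3│· · · · ♟ · · ·│3
2│♙ ♙ · ♔ ♙ ♙ ♙ ·│2
1│♖ · ♗ · · ♗ · ♖│1
  ─────────────────
  a b c d e f g h

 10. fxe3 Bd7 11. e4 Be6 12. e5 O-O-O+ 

  a b c d e f g h
  ─────────────────
8│· · ♚ ♜ · ♝ · ♜│8
7│♟ · ♟ · ♟ ♟ ♟ ♟│7
6│· · ♟ · ♝ · · ♞│6
5│· · · · ♙ · · ·│5
4│· · · · · · · ♙│4
3│· · · · · · · ·│3
2│♙ ♙ · ♔ ♙ · ♙ ·│2
1│♖ · ♗ · · ♗ · ♖│1
  ─────────────────
  a b c d e f g h

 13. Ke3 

  a b c d e f g h
  ─────────────────
8│· · ♚ ♜ · ♝ · ♜│8
7│♟ · ♟ · ♟ ♟ ♟ ♟│7
6│· · ♟ · ♝ · · ♞│6
5│· · · · ♙ · · ·│5
4│· · · · · · · ♙│4
3│· · · · ♔ · · ·│3
2│♙ ♙ · · ♙ · ♙ ·│2
1│♖ · ♗ · · ♗ · ♖│1
  ─────────────────
  a b c d e f g h


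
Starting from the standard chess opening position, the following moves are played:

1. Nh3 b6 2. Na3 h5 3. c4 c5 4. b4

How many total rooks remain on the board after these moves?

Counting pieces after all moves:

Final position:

  a b c d e f g h
  ─────────────────
8│♜ ♞ ♝ ♛ ♚ ♝ ♞ ♜│8
7│♟ · · ♟ ♟ ♟ ♟ ·│7
6│· ♟ · · · · · ·│6
5│· · ♟ · · · · ♟│5
4│· ♙ ♙ · · · · ·│4
3│♘ · · · · · · ♘│3
2│♙ · · ♙ ♙ ♙ ♙ ♙│2
1│♖ · ♗ ♕ ♔ ♗ · ♖│1
  ─────────────────
  a b c d e f g h


4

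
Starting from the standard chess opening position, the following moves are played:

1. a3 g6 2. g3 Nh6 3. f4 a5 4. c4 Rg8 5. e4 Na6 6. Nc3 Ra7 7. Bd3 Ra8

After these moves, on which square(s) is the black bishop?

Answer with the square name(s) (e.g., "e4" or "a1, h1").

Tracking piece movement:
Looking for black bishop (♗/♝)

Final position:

  a b c d e f g h
  ─────────────────
8│♜ · ♝ ♛ ♚ ♝ ♜ ·│8
7│· ♟ ♟ ♟ ♟ ♟ · ♟│7
6│♞ · · · · · ♟ ♞│6
5│♟ · · · · · · ·│5
4│· · ♙ · ♙ ♙ · ·│4
3│♙ · ♘ ♗ · · ♙ ·│3
2│· ♙ · ♙ · · · ♙│2
1│♖ · ♗ ♕ ♔ · ♘ ♖│1
  ─────────────────
  a b c d e f g h


c8, f8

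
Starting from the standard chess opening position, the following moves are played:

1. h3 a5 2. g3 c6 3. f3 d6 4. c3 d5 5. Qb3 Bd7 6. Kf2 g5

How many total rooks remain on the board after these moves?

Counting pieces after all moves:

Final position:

  a b c d e f g h
  ─────────────────
8│♜ ♞ · ♛ ♚ ♝ ♞ ♜│8
7│· ♟ · ♝ ♟ ♟ · ♟│7
6│· · ♟ · · · · ·│6
5│♟ · · ♟ · · ♟ ·│5
4│· · · · · · · ·│4
3│· ♕ ♙ · · ♙ ♙ ♙│3
2│♙ ♙ · ♙ ♙ ♔ · ·│2
1│♖ ♘ ♗ · · ♗ ♘ ♖│1
  ─────────────────
  a b c d e f g h


4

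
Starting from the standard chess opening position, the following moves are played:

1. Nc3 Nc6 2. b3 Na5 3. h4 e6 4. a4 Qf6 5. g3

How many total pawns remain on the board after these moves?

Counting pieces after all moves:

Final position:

  a b c d e f g h
  ─────────────────
8│♜ · ♝ · ♚ ♝ ♞ ♜│8
7│♟ ♟ ♟ ♟ · ♟ ♟ ♟│7
6│· · · · ♟ ♛ · ·│6
5│♞ · · · · · · ·│5
4│♙ · · · · · · ♙│4
3│· ♙ ♘ · · · ♙ ·│3
2│· · ♙ ♙ ♙ ♙ · ·│2
1│♖ · ♗ ♕ ♔ ♗ ♘ ♖│1
  ─────────────────
  a b c d e f g h


16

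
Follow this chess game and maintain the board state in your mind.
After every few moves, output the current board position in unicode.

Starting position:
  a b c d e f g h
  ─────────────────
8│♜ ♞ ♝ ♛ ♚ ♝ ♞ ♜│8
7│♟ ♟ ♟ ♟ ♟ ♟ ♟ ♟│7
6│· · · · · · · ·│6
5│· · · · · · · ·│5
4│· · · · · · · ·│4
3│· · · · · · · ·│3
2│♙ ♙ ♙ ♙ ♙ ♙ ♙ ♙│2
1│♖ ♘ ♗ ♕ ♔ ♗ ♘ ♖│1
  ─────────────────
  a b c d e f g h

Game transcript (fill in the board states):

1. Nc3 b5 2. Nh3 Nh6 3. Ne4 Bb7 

  a b c d e f g h
  ─────────────────
8│♜ ♞ · ♛ ♚ ♝ · ♜│8
7│♟ ♝ ♟ ♟ ♟ ♟ ♟ ♟│7
6│· · · · · · · ♞│6
5│· ♟ · · · · · ·│5
4│· · · · ♘ · · ·│4
3│· · · · · · · ♘│3
2│♙ ♙ ♙ ♙ ♙ ♙ ♙ ♙│2
1│♖ · ♗ ♕ ♔ ♗ · ♖│1
  ─────────────────
  a b c d e f g h

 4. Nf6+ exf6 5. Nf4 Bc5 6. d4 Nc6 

  a b c d e f g h
  ─────────────────
8│♜ · · ♛ ♚ · · ♜│8
7│♟ ♝ ♟ ♟ · ♟ ♟ ♟│7
6│· · ♞ · · ♟ · ♞│6
5│· ♟ ♝ · · · · ·│5
4│· · · ♙ · ♘ · ·│4
3│· · · · · · · ·│3
2│♙ ♙ ♙ · ♙ ♙ ♙ ♙│2
1│♖ · ♗ ♕ ♔ ♗ · ♖│1
  ─────────────────
  a b c d e f g h

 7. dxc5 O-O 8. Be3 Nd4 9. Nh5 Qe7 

  a b c d e f g h
  ─────────────────
8│♜ · · · · ♜ ♚ ·│8
7│♟ ♝ ♟ ♟ ♛ ♟ ♟ ♟│7
6│· · · · · ♟ · ♞│6
5│· ♟ ♙ · · · · ♘│5
4│· · · ♞ · · · ·│4
3│· · · · ♗ · · ·│3
2│♙ ♙ ♙ · ♙ ♙ ♙ ♙│2
1│♖ · · ♕ ♔ ♗ · ♖│1
  ─────────────────
  a b c d e f g h

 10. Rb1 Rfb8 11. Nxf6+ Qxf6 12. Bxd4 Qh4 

  a b c d e f g h
  ─────────────────
8│♜ ♜ · · · · ♚ ·│8
7│♟ ♝ ♟ ♟ · ♟ ♟ ♟│7
6│· · · · · · · ♞│6
5│· ♟ ♙ · · · · ·│5
4│· · · ♗ · · · ♛│4
3│· · · · · · · ·│3
2│♙ ♙ ♙ · ♙ ♙ ♙ ♙│2
1│· ♖ · ♕ ♔ ♗ · ♖│1
  ─────────────────
  a b c d e f g h

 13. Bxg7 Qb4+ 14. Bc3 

  a b c d e f g h
  ─────────────────
8│♜ ♜ · · · · ♚ ·│8
7│♟ ♝ ♟ ♟ · ♟ · ♟│7
6│· · · · · · · ♞│6
5│· ♟ ♙ · · · · ·│5
4│· ♛ · · · · · ·│4
3│· · ♗ · · · · ·│3
2│♙ ♙ ♙ · ♙ ♙ ♙ ♙│2
1│· ♖ · ♕ ♔ ♗ · ♖│1
  ─────────────────
  a b c d e f g h


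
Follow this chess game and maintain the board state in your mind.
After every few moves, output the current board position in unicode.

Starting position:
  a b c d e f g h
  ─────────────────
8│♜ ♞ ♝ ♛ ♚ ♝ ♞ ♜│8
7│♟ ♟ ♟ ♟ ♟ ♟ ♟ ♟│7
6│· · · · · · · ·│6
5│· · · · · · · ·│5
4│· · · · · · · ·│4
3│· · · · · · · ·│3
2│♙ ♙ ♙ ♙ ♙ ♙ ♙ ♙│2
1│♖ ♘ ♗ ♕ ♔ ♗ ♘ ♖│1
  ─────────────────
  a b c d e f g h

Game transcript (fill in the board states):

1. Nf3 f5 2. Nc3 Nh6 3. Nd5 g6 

  a b c d e f g h
  ─────────────────
8│♜ ♞ ♝ ♛ ♚ ♝ · ♜│8
7│♟ ♟ ♟ ♟ ♟ · · ♟│7
6│· · · · · · ♟ ♞│6
5│· · · ♘ · ♟ · ·│5
4│· · · · · · · ·│4
3│· · · · · ♘ · ·│3
2│♙ ♙ ♙ ♙ ♙ ♙ ♙ ♙│2
1│♖ · ♗ ♕ ♔ ♗ · ♖│1
  ─────────────────
  a b c d e f g h

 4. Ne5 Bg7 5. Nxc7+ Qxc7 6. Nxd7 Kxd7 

  a b c d e f g h
  ─────────────────
8│♜ ♞ ♝ · · · · ♜│8
7│♟ ♟ ♛ ♚ ♟ · ♝ ♟│7
6│· · · · · · ♟ ♞│6
5│· · · · · ♟ · ·│5
4│· · · · · · · ·│4
3│· · · · · · · ·│3
2│♙ ♙ ♙ ♙ ♙ ♙ ♙ ♙│2
1│♖ · ♗ ♕ ♔ ♗ · ♖│1
  ─────────────────
  a b c d e f g h

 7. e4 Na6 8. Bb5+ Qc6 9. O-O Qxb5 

  a b c d e f g h
  ─────────────────
8│♜ · ♝ · · · · ♜│8
7│♟ ♟ · ♚ ♟ · ♝ ♟│7
6│♞ · · · · · ♟ ♞│6
5│· ♛ · · · ♟ · ·│5
4│· · · · ♙ · · ·│4
3│· · · · · · · ·│3
2│♙ ♙ ♙ ♙ · ♙ ♙ ♙│2
1│♖ · ♗ ♕ · ♖ ♔ ·│1
  ─────────────────
  a b c d e f g h

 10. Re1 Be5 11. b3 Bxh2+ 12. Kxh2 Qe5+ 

  a b c d e f g h
  ─────────────────
8│♜ · ♝ · · · · ♜│8
7│♟ ♟ · ♚ ♟ · · ♟│7
6│♞ · · · · · ♟ ♞│6
5│· · · · ♛ ♟ · ·│5
4│· · · · ♙ · · ·│4
3│· ♙ · · · · · ·│3
2│♙ · ♙ ♙ · ♙ ♙ ♔│2
1│♖ · ♗ ♕ ♖ · · ·│1
  ─────────────────
  a b c d e f g h

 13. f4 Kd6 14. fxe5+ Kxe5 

  a b c d e f g h
  ─────────────────
8│♜ · ♝ · · · · ♜│8
7│♟ ♟ · · ♟ · · ♟│7
6│♞ · · · · · ♟ ♞│6
5│· · · · ♚ ♟ · ·│5
4│· · · · ♙ · · ·│4
3│· ♙ · · · · · ·│3
2│♙ · ♙ ♙ · · ♙ ♔│2
1│♖ · ♗ ♕ ♖ · · ·│1
  ─────────────────
  a b c d e f g h


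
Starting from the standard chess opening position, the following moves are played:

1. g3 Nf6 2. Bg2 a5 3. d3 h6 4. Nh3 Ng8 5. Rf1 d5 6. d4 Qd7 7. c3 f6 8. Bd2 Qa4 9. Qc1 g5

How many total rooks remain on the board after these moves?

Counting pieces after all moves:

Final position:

  a b c d e f g h
  ─────────────────
8│♜ ♞ ♝ · ♚ ♝ ♞ ♜│8
7│· ♟ ♟ · ♟ · · ·│7
6│· · · · · ♟ · ♟│6
5│♟ · · ♟ · · ♟ ·│5
4│♛ · · ♙ · · · ·│4
3│· · ♙ · · · ♙ ♘│3
2│♙ ♙ · ♗ ♙ ♙ ♗ ♙│2
1│♖ ♘ ♕ · ♔ ♖ · ·│1
  ─────────────────
  a b c d e f g h


4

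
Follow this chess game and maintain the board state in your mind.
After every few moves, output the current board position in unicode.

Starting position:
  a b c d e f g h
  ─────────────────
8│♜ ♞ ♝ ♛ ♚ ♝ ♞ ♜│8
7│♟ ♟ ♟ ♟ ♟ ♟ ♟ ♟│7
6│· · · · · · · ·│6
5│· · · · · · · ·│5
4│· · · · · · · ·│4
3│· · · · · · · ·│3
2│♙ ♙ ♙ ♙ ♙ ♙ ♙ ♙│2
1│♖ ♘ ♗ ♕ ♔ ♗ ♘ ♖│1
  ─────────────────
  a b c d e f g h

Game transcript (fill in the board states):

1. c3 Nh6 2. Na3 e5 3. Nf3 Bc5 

  a b c d e f g h
  ─────────────────
8│♜ ♞ ♝ ♛ ♚ · · ♜│8
7│♟ ♟ ♟ ♟ · ♟ ♟ ♟│7
6│· · · · · · · ♞│6
5│· · ♝ · ♟ · · ·│5
4│· · · · · · · ·│4
3│♘ · ♙ · · ♘ · ·│3
2│♙ ♙ · ♙ ♙ ♙ ♙ ♙│2
1│♖ · ♗ ♕ ♔ ♗ · ♖│1
  ─────────────────
  a b c d e f g h

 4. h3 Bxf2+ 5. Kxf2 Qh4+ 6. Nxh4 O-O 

  a b c d e f g h
  ─────────────────
8│♜ ♞ ♝ · · ♜ ♚ ·│8
7│♟ ♟ ♟ ♟ · ♟ ♟ ♟│7
6│· · · · · · · ♞│6
5│· · · · ♟ · · ·│5
4│· · · · · · · ♘│4
3│♘ · ♙ · · · · ♙│3
2│♙ ♙ · ♙ ♙ ♔ ♙ ·│2
1│♖ · ♗ ♕ · ♗ · ♖│1
  ─────────────────
  a b c d e f g h

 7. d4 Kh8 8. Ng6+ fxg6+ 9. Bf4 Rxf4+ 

  a b c d e f g h
  ─────────────────
8│♜ ♞ ♝ · · · · ♚│8
7│♟ ♟ ♟ ♟ · · ♟ ♟│7
6│· · · · · · ♟ ♞│6
5│· · · · ♟ · · ·│5
4│· · · ♙ · ♜ · ·│4
3│♘ · ♙ · · · · ♙│3
2│♙ ♙ · · ♙ ♔ ♙ ·│2
1│♖ · · ♕ · ♗ · ♖│1
  ─────────────────
  a b c d e f g h

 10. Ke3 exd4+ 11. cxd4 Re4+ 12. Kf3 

  a b c d e f g h
  ─────────────────
8│♜ ♞ ♝ · · · · ♚│8
7│♟ ♟ ♟ ♟ · · ♟ ♟│7
6│· · · · · · ♟ ♞│6
5│· · · · · · · ·│5
4│· · · ♙ ♜ · · ·│4
3│♘ · · · · ♔ · ♙│3
2│♙ ♙ · · ♙ · ♙ ·│2
1│♖ · · ♕ · ♗ · ♖│1
  ─────────────────
  a b c d e f g h


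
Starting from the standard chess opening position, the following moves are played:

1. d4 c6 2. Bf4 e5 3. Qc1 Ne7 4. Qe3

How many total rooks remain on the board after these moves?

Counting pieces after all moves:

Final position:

  a b c d e f g h
  ─────────────────
8│♜ ♞ ♝ ♛ ♚ ♝ · ♜│8
7│♟ ♟ · ♟ ♞ ♟ ♟ ♟│7
6│· · ♟ · · · · ·│6
5│· · · · ♟ · · ·│5
4│· · · ♙ · ♗ · ·│4
3│· · · · ♕ · · ·│3
2│♙ ♙ ♙ · ♙ ♙ ♙ ♙│2
1│♖ ♘ · · ♔ ♗ ♘ ♖│1
  ─────────────────
  a b c d e f g h


4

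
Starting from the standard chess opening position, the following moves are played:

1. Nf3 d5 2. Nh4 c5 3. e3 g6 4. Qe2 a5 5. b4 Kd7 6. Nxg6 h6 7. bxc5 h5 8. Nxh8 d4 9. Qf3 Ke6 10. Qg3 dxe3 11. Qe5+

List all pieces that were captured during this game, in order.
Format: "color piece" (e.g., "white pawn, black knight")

Tracking captures:
  Nxg6: captured black pawn
  bxc5: captured black pawn
  Nxh8: captured black rook
  dxe3: captured white pawn

black pawn, black pawn, black rook, white pawn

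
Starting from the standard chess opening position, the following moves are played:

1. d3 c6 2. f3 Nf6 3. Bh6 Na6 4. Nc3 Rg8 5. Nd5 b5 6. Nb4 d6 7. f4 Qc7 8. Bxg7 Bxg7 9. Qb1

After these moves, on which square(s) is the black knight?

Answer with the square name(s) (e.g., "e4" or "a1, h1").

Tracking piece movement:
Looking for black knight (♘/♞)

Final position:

  a b c d e f g h
  ─────────────────
8│♜ · ♝ · ♚ · ♜ ·│8
7│♟ · ♛ · ♟ ♟ ♝ ♟│7
6│♞ · ♟ ♟ · ♞ · ·│6
5│· ♟ · · · · · ·│5
4│· ♘ · · · ♙ · ·│4
3│· · · ♙ · · · ·│3
2│♙ ♙ ♙ · ♙ · ♙ ♙│2
1│♖ ♕ · · ♔ ♗ ♘ ♖│1
  ─────────────────
  a b c d e f g h


a6, f6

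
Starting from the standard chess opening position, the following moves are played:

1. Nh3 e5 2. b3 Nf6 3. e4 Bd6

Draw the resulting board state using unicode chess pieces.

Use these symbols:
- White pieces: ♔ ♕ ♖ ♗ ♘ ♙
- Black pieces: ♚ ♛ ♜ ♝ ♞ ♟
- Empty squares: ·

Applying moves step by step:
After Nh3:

♜ ♞ ♝ ♛ ♚ ♝ ♞ ♜
♟ ♟ ♟ ♟ ♟ ♟ ♟ ♟
· · · · · · · ·
· · · · · · · ·
· · · · · · · ·
· · · · · · · ♘
♙ ♙ ♙ ♙ ♙ ♙ ♙ ♙
♖ ♘ ♗ ♕ ♔ ♗ · ♖


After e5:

♜ ♞ ♝ ♛ ♚ ♝ ♞ ♜
♟ ♟ ♟ ♟ · ♟ ♟ ♟
· · · · · · · ·
· · · · ♟ · · ·
· · · · · · · ·
· · · · · · · ♘
♙ ♙ ♙ ♙ ♙ ♙ ♙ ♙
♖ ♘ ♗ ♕ ♔ ♗ · ♖


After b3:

♜ ♞ ♝ ♛ ♚ ♝ ♞ ♜
♟ ♟ ♟ ♟ · ♟ ♟ ♟
· · · · · · · ·
· · · · ♟ · · ·
· · · · · · · ·
· ♙ · · · · · ♘
♙ · ♙ ♙ ♙ ♙ ♙ ♙
♖ ♘ ♗ ♕ ♔ ♗ · ♖


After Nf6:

♜ ♞ ♝ ♛ ♚ ♝ · ♜
♟ ♟ ♟ ♟ · ♟ ♟ ♟
· · · · · ♞ · ·
· · · · ♟ · · ·
· · · · · · · ·
· ♙ · · · · · ♘
♙ · ♙ ♙ ♙ ♙ ♙ ♙
♖ ♘ ♗ ♕ ♔ ♗ · ♖


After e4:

♜ ♞ ♝ ♛ ♚ ♝ · ♜
♟ ♟ ♟ ♟ · ♟ ♟ ♟
· · · · · ♞ · ·
· · · · ♟ · · ·
· · · · ♙ · · ·
· ♙ · · · · · ♘
♙ · ♙ ♙ · ♙ ♙ ♙
♖ ♘ ♗ ♕ ♔ ♗ · ♖


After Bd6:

♜ ♞ ♝ ♛ ♚ · · ♜
♟ ♟ ♟ ♟ · ♟ ♟ ♟
· · · ♝ · ♞ · ·
· · · · ♟ · · ·
· · · · ♙ · · ·
· ♙ · · · · · ♘
♙ · ♙ ♙ · ♙ ♙ ♙
♖ ♘ ♗ ♕ ♔ ♗ · ♖



  a b c d e f g h
  ─────────────────
8│♜ ♞ ♝ ♛ ♚ · · ♜│8
7│♟ ♟ ♟ ♟ · ♟ ♟ ♟│7
6│· · · ♝ · ♞ · ·│6
5│· · · · ♟ · · ·│5
4│· · · · ♙ · · ·│4
3│· ♙ · · · · · ♘│3
2│♙ · ♙ ♙ · ♙ ♙ ♙│2
1│♖ ♘ ♗ ♕ ♔ ♗ · ♖│1
  ─────────────────
  a b c d e f g h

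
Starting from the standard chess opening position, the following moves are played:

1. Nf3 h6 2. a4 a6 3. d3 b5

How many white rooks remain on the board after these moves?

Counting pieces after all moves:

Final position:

  a b c d e f g h
  ─────────────────
8│♜ ♞ ♝ ♛ ♚ ♝ ♞ ♜│8
7│· · ♟ ♟ ♟ ♟ ♟ ·│7
6│♟ · · · · · · ♟│6
5│· ♟ · · · · · ·│5
4│♙ · · · · · · ·│4
3│· · · ♙ · ♘ · ·│3
2│· ♙ ♙ · ♙ ♙ ♙ ♙│2
1│♖ ♘ ♗ ♕ ♔ ♗ · ♖│1
  ─────────────────
  a b c d e f g h


2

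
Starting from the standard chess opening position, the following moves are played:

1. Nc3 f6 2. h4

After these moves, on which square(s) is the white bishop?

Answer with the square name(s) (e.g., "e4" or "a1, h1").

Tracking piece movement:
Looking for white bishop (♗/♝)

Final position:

  a b c d e f g h
  ─────────────────
8│♜ ♞ ♝ ♛ ♚ ♝ ♞ ♜│8
7│♟ ♟ ♟ ♟ ♟ · ♟ ♟│7
6│· · · · · ♟ · ·│6
5│· · · · · · · ·│5
4│· · · · · · · ♙│4
3│· · ♘ · · · · ·│3
2│♙ ♙ ♙ ♙ ♙ ♙ ♙ ·│2
1│♖ · ♗ ♕ ♔ ♗ ♘ ♖│1
  ─────────────────
  a b c d e f g h


c1, f1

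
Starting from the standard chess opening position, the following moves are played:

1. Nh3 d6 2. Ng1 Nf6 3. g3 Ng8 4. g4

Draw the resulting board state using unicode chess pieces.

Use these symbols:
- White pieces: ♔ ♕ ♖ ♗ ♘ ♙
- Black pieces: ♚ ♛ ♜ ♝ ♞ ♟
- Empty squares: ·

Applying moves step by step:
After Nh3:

♜ ♞ ♝ ♛ ♚ ♝ ♞ ♜
♟ ♟ ♟ ♟ ♟ ♟ ♟ ♟
· · · · · · · ·
· · · · · · · ·
· · · · · · · ·
· · · · · · · ♘
♙ ♙ ♙ ♙ ♙ ♙ ♙ ♙
♖ ♘ ♗ ♕ ♔ ♗ · ♖


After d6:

♜ ♞ ♝ ♛ ♚ ♝ ♞ ♜
♟ ♟ ♟ · ♟ ♟ ♟ ♟
· · · ♟ · · · ·
· · · · · · · ·
· · · · · · · ·
· · · · · · · ♘
♙ ♙ ♙ ♙ ♙ ♙ ♙ ♙
♖ ♘ ♗ ♕ ♔ ♗ · ♖


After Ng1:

♜ ♞ ♝ ♛ ♚ ♝ ♞ ♜
♟ ♟ ♟ · ♟ ♟ ♟ ♟
· · · ♟ · · · ·
· · · · · · · ·
· · · · · · · ·
· · · · · · · ·
♙ ♙ ♙ ♙ ♙ ♙ ♙ ♙
♖ ♘ ♗ ♕ ♔ ♗ ♘ ♖


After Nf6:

♜ ♞ ♝ ♛ ♚ ♝ · ♜
♟ ♟ ♟ · ♟ ♟ ♟ ♟
· · · ♟ · ♞ · ·
· · · · · · · ·
· · · · · · · ·
· · · · · · · ·
♙ ♙ ♙ ♙ ♙ ♙ ♙ ♙
♖ ♘ ♗ ♕ ♔ ♗ ♘ ♖


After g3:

♜ ♞ ♝ ♛ ♚ ♝ · ♜
♟ ♟ ♟ · ♟ ♟ ♟ ♟
· · · ♟ · ♞ · ·
· · · · · · · ·
· · · · · · · ·
· · · · · · ♙ ·
♙ ♙ ♙ ♙ ♙ ♙ · ♙
♖ ♘ ♗ ♕ ♔ ♗ ♘ ♖


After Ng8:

♜ ♞ ♝ ♛ ♚ ♝ ♞ ♜
♟ ♟ ♟ · ♟ ♟ ♟ ♟
· · · ♟ · · · ·
· · · · · · · ·
· · · · · · · ·
· · · · · · ♙ ·
♙ ♙ ♙ ♙ ♙ ♙ · ♙
♖ ♘ ♗ ♕ ♔ ♗ ♘ ♖


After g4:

♜ ♞ ♝ ♛ ♚ ♝ ♞ ♜
♟ ♟ ♟ · ♟ ♟ ♟ ♟
· · · ♟ · · · ·
· · · · · · · ·
· · · · · · ♙ ·
· · · · · · · ·
♙ ♙ ♙ ♙ ♙ ♙ · ♙
♖ ♘ ♗ ♕ ♔ ♗ ♘ ♖



  a b c d e f g h
  ─────────────────
8│♜ ♞ ♝ ♛ ♚ ♝ ♞ ♜│8
7│♟ ♟ ♟ · ♟ ♟ ♟ ♟│7
6│· · · ♟ · · · ·│6
5│· · · · · · · ·│5
4│· · · · · · ♙ ·│4
3│· · · · · · · ·│3
2│♙ ♙ ♙ ♙ ♙ ♙ · ♙│2
1│♖ ♘ ♗ ♕ ♔ ♗ ♘ ♖│1
  ─────────────────
  a b c d e f g h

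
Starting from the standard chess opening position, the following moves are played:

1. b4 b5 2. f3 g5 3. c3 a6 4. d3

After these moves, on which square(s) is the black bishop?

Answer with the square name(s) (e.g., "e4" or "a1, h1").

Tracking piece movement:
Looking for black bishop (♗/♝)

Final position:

  a b c d e f g h
  ─────────────────
8│♜ ♞ ♝ ♛ ♚ ♝ ♞ ♜│8
7│· · ♟ ♟ ♟ ♟ · ♟│7
6│♟ · · · · · · ·│6
5│· ♟ · · · · ♟ ·│5
4│· ♙ · · · · · ·│4
3│· · ♙ ♙ · ♙ · ·│3
2│♙ · · · ♙ · ♙ ♙│2
1│♖ ♘ ♗ ♕ ♔ ♗ ♘ ♖│1
  ─────────────────
  a b c d e f g h


c8, f8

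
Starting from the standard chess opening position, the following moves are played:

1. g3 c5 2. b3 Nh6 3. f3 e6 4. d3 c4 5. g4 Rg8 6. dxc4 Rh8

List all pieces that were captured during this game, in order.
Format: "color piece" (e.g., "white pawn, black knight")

Tracking captures:
  dxc4: captured black pawn

black pawn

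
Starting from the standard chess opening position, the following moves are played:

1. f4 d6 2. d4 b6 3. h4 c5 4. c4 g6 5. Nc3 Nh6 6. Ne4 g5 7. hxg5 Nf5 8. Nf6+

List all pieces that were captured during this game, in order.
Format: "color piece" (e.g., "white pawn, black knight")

Tracking captures:
  hxg5: captured black pawn

black pawn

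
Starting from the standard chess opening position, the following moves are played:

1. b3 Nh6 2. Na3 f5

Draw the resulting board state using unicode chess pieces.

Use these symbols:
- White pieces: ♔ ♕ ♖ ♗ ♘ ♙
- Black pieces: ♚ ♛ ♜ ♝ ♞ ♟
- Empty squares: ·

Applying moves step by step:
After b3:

♜ ♞ ♝ ♛ ♚ ♝ ♞ ♜
♟ ♟ ♟ ♟ ♟ ♟ ♟ ♟
· · · · · · · ·
· · · · · · · ·
· · · · · · · ·
· ♙ · · · · · ·
♙ · ♙ ♙ ♙ ♙ ♙ ♙
♖ ♘ ♗ ♕ ♔ ♗ ♘ ♖


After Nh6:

♜ ♞ ♝ ♛ ♚ ♝ · ♜
♟ ♟ ♟ ♟ ♟ ♟ ♟ ♟
· · · · · · · ♞
· · · · · · · ·
· · · · · · · ·
· ♙ · · · · · ·
♙ · ♙ ♙ ♙ ♙ ♙ ♙
♖ ♘ ♗ ♕ ♔ ♗ ♘ ♖


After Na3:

♜ ♞ ♝ ♛ ♚ ♝ · ♜
♟ ♟ ♟ ♟ ♟ ♟ ♟ ♟
· · · · · · · ♞
· · · · · · · ·
· · · · · · · ·
♘ ♙ · · · · · ·
♙ · ♙ ♙ ♙ ♙ ♙ ♙
♖ · ♗ ♕ ♔ ♗ ♘ ♖


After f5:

♜ ♞ ♝ ♛ ♚ ♝ · ♜
♟ ♟ ♟ ♟ ♟ · ♟ ♟
· · · · · · · ♞
· · · · · ♟ · ·
· · · · · · · ·
♘ ♙ · · · · · ·
♙ · ♙ ♙ ♙ ♙ ♙ ♙
♖ · ♗ ♕ ♔ ♗ ♘ ♖



  a b c d e f g h
  ─────────────────
8│♜ ♞ ♝ ♛ ♚ ♝ · ♜│8
7│♟ ♟ ♟ ♟ ♟ · ♟ ♟│7
6│· · · · · · · ♞│6
5│· · · · · ♟ · ·│5
4│· · · · · · · ·│4
3│♘ ♙ · · · · · ·│3
2│♙ · ♙ ♙ ♙ ♙ ♙ ♙│2
1│♖ · ♗ ♕ ♔ ♗ ♘ ♖│1
  ─────────────────
  a b c d e f g h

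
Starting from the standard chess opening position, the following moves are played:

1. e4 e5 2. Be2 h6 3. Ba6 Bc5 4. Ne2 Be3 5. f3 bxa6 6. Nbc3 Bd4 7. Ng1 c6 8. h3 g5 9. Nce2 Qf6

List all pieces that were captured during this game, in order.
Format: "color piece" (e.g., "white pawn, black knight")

Tracking captures:
  bxa6: captured white bishop

white bishop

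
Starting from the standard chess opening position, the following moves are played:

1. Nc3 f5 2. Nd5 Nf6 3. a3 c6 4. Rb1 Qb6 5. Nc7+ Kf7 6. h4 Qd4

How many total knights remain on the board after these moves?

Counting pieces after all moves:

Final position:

  a b c d e f g h
  ─────────────────
8│♜ ♞ ♝ · · ♝ · ♜│8
7│♟ ♟ ♘ ♟ ♟ ♚ ♟ ♟│7
6│· · ♟ · · ♞ · ·│6
5│· · · · · ♟ · ·│5
4│· · · ♛ · · · ♙│4
3│♙ · · · · · · ·│3
2│· ♙ ♙ ♙ ♙ ♙ ♙ ·│2
1│· ♖ ♗ ♕ ♔ ♗ ♘ ♖│1
  ─────────────────
  a b c d e f g h


4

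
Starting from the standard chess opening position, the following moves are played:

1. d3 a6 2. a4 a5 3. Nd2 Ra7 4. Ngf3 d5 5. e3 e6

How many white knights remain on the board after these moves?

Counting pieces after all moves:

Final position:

  a b c d e f g h
  ─────────────────
8│· ♞ ♝ ♛ ♚ ♝ ♞ ♜│8
7│♜ ♟ ♟ · · ♟ ♟ ♟│7
6│· · · · ♟ · · ·│6
5│♟ · · ♟ · · · ·│5
4│♙ · · · · · · ·│4
3│· · · ♙ ♙ ♘ · ·│3
2│· ♙ ♙ ♘ · ♙ ♙ ♙│2
1│♖ · ♗ ♕ ♔ ♗ · ♖│1
  ─────────────────
  a b c d e f g h


2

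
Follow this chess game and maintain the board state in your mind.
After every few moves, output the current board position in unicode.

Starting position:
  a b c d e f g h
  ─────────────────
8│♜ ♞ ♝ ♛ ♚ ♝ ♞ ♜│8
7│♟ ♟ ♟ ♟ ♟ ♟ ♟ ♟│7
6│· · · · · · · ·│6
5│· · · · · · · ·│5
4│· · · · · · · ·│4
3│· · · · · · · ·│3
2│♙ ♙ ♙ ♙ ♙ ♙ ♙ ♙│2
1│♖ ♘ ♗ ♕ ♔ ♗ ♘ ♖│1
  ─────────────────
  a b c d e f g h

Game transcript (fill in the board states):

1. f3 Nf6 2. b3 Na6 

  a b c d e f g h
  ─────────────────
8│♜ · ♝ ♛ ♚ ♝ · ♜│8
7│♟ ♟ ♟ ♟ ♟ ♟ ♟ ♟│7
6│♞ · · · · ♞ · ·│6
5│· · · · · · · ·│5
4│· · · · · · · ·│4
3│· ♙ · · · ♙ · ·│3
2│♙ · ♙ ♙ ♙ · ♙ ♙│2
1│♖ ♘ ♗ ♕ ♔ ♗ ♘ ♖│1
  ─────────────────
  a b c d e f g h

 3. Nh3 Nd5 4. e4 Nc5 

  a b c d e f g h
  ─────────────────
8│♜ · ♝ ♛ ♚ ♝ · ♜│8
7│♟ ♟ ♟ ♟ ♟ ♟ ♟ ♟│7
6│· · · · · · · ·│6
5│· · ♞ ♞ · · · ·│5
4│· · · · ♙ · · ·│4
3│· ♙ · · · ♙ · ♘│3
2│♙ · ♙ ♙ · · ♙ ♙│2
1│♖ ♘ ♗ ♕ ♔ ♗ · ♖│1
  ─────────────────
  a b c d e f g h

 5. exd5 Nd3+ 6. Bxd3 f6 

  a b c d e f g h
  ─────────────────
8│♜ · ♝ ♛ ♚ ♝ · ♜│8
7│♟ ♟ ♟ ♟ ♟ · ♟ ♟│7
6│· · · · · ♟ · ·│6
5│· · · ♙ · · · ·│5
4│· · · · · · · ·│4
3│· ♙ · ♗ · ♙ · ♘│3
2│♙ · ♙ ♙ · · ♙ ♙│2
1│♖ ♘ ♗ ♕ ♔ · · ♖│1
  ─────────────────
  a b c d e f g h

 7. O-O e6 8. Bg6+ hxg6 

  a b c d e f g h
  ─────────────────
8│♜ · ♝ ♛ ♚ ♝ · ♜│8
7│♟ ♟ ♟ ♟ · · ♟ ·│7
6│· · · · ♟ ♟ ♟ ·│6
5│· · · ♙ · · · ·│5
4│· · · · · · · ·│4
3│· ♙ · · · ♙ · ♘│3
2│♙ · ♙ ♙ · · ♙ ♙│2
1│♖ ♘ ♗ ♕ · ♖ ♔ ·│1
  ─────────────────
  a b c d e f g h



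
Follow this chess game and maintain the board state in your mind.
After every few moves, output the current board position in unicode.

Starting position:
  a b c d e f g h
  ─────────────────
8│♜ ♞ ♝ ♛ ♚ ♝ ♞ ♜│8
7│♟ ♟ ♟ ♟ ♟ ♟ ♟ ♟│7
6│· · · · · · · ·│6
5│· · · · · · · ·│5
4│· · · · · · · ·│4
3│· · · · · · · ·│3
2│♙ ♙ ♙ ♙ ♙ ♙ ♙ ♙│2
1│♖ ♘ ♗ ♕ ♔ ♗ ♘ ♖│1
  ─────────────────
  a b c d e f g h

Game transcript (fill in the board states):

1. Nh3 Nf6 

  a b c d e f g h
  ─────────────────
8│♜ ♞ ♝ ♛ ♚ ♝ · ♜│8
7│♟ ♟ ♟ ♟ ♟ ♟ ♟ ♟│7
6│· · · · · ♞ · ·│6
5│· · · · · · · ·│5
4│· · · · · · · ·│4
3│· · · · · · · ♘│3
2│♙ ♙ ♙ ♙ ♙ ♙ ♙ ♙│2
1│♖ ♘ ♗ ♕ ♔ ♗ · ♖│1
  ─────────────────
  a b c d e f g h

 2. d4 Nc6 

  a b c d e f g h
  ─────────────────
8│♜ · ♝ ♛ ♚ ♝ · ♜│8
7│♟ ♟ ♟ ♟ ♟ ♟ ♟ ♟│7
6│· · ♞ · · ♞ · ·│6
5│· · · · · · · ·│5
4│· · · ♙ · · · ·│4
3│· · · · · · · ♘│3
2│♙ ♙ ♙ · ♙ ♙ ♙ ♙│2
1│♖ ♘ ♗ ♕ ♔ ♗ · ♖│1
  ─────────────────
  a b c d e f g h

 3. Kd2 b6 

  a b c d e f g h
  ─────────────────
8│♜ · ♝ ♛ ♚ ♝ · ♜│8
7│♟ · ♟ ♟ ♟ ♟ ♟ ♟│7
6│· ♟ ♞ · · ♞ · ·│6
5│· · · · · · · ·│5
4│· · · ♙ · · · ·│4
3│· · · · · · · ♘│3
2│♙ ♙ ♙ ♔ ♙ ♙ ♙ ♙│2
1│♖ ♘ ♗ ♕ · ♗ · ♖│1
  ─────────────────
  a b c d e f g h

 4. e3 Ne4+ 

  a b c d e f g h
  ─────────────────
8│♜ · ♝ ♛ ♚ ♝ · ♜│8
7│♟ · ♟ ♟ ♟ ♟ ♟ ♟│7
6│· ♟ ♞ · · · · ·│6
5│· · · · · · · ·│5
4│· · · ♙ ♞ · · ·│4
3│· · · · ♙ · · ♘│3
2│♙ ♙ ♙ ♔ · ♙ ♙ ♙│2
1│♖ ♘ ♗ ♕ · ♗ · ♖│1
  ─────────────────
  a b c d e f g h

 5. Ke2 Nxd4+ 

  a b c d e f g h
  ─────────────────
8│♜ · ♝ ♛ ♚ ♝ · ♜│8
7│♟ · ♟ ♟ ♟ ♟ ♟ ♟│7
6│· ♟ · · · · · ·│6
5│· · · · · · · ·│5
4│· · · ♞ ♞ · · ·│4
3│· · · · ♙ · · ♘│3
2│♙ ♙ ♙ · ♔ ♙ ♙ ♙│2
1│♖ ♘ ♗ ♕ · ♗ · ♖│1
  ─────────────────
  a b c d e f g h

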